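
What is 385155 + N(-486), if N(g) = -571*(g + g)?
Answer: 940167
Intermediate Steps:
N(g) = -1142*g
385155 + N(-486) = 385155 - 1142*(-486) = 385155 + 555012 = 940167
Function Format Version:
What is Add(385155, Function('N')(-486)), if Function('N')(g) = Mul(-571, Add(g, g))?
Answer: 940167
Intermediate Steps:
Function('N')(g) = Mul(-1142, g) (Function('N')(g) = Mul(-571, Mul(2, g)) = Mul(-1142, g))
Add(385155, Function('N')(-486)) = Add(385155, Mul(-1142, -486)) = Add(385155, 555012) = 940167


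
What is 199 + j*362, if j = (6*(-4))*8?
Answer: -69305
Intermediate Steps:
j = -192 (j = -24*8 = -192)
199 + j*362 = 199 - 192*362 = 199 - 69504 = -69305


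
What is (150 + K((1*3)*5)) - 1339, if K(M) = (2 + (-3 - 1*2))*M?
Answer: -1234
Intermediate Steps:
K(M) = -3*M (K(M) = (2 + (-3 - 2))*M = (2 - 5)*M = -3*M)
(150 + K((1*3)*5)) - 1339 = (150 - 3*1*3*5) - 1339 = (150 - 9*5) - 1339 = (150 - 3*15) - 1339 = (150 - 45) - 1339 = 105 - 1339 = -1234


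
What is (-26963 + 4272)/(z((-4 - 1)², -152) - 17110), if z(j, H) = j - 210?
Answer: 22691/17295 ≈ 1.3120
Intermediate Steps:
z(j, H) = -210 + j
(-26963 + 4272)/(z((-4 - 1)², -152) - 17110) = (-26963 + 4272)/((-210 + (-4 - 1)²) - 17110) = -22691/((-210 + (-5)²) - 17110) = -22691/((-210 + 25) - 17110) = -22691/(-185 - 17110) = -22691/(-17295) = -22691*(-1/17295) = 22691/17295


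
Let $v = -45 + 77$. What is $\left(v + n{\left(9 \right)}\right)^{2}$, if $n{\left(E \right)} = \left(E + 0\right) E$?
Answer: $12769$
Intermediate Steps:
$v = 32$
$n{\left(E \right)} = E^{2}$ ($n{\left(E \right)} = E E = E^{2}$)
$\left(v + n{\left(9 \right)}\right)^{2} = \left(32 + 9^{2}\right)^{2} = \left(32 + 81\right)^{2} = 113^{2} = 12769$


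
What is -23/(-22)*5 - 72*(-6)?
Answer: 9619/22 ≈ 437.23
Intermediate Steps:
-23/(-22)*5 - 72*(-6) = -23*(-1/22)*5 - 1*(-432) = (23/22)*5 + 432 = 115/22 + 432 = 9619/22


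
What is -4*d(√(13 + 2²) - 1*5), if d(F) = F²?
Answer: -168 + 40*√17 ≈ -3.0758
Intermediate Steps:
-4*d(√(13 + 2²) - 1*5) = -4*(√(13 + 2²) - 1*5)² = -4*(√(13 + 4) - 5)² = -4*(√17 - 5)² = -4*(-5 + √17)²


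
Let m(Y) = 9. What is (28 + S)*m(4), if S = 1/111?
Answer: 9327/37 ≈ 252.08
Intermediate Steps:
S = 1/111 ≈ 0.0090090
(28 + S)*m(4) = (28 + 1/111)*9 = (3109/111)*9 = 9327/37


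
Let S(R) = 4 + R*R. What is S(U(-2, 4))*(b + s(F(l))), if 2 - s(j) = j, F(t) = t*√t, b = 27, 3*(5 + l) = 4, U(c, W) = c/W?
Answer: 493/4 + 187*I*√33/36 ≈ 123.25 + 29.84*I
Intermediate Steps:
l = -11/3 (l = -5 + (⅓)*4 = -5 + 4/3 = -11/3 ≈ -3.6667)
F(t) = t^(3/2)
s(j) = 2 - j
S(R) = 4 + R²
S(U(-2, 4))*(b + s(F(l))) = (4 + (-2/4)²)*(27 + (2 - (-11/3)^(3/2))) = (4 + (-2*¼)²)*(27 + (2 - (-11)*I*√33/9)) = (4 + (-½)²)*(27 + (2 + 11*I*√33/9)) = (4 + ¼)*(29 + 11*I*√33/9) = 17*(29 + 11*I*√33/9)/4 = 493/4 + 187*I*√33/36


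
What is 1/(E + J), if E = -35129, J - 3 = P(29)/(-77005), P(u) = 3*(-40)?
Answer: -15401/540975502 ≈ -2.8469e-5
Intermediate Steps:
P(u) = -120
J = 46227/15401 (J = 3 - 120/(-77005) = 3 - 120*(-1/77005) = 3 + 24/15401 = 46227/15401 ≈ 3.0016)
1/(E + J) = 1/(-35129 + 46227/15401) = 1/(-540975502/15401) = -15401/540975502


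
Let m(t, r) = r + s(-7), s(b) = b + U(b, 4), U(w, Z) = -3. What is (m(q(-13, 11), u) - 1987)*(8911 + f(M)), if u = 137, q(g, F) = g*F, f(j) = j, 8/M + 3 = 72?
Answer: -381217540/23 ≈ -1.6575e+7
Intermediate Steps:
M = 8/69 (M = 8/(-3 + 72) = 8/69 ≈ 0.11594)
q(g, F) = F*g
s(b) = -3 + b (s(b) = b - 3 = -3 + b)
m(t, r) = -10 + r (m(t, r) = r + (-3 - 7) = r - 10 = -10 + r)
(m(q(-13, 11), u) - 1987)*(8911 + f(M)) = ((-10 + 137) - 1987)*(8911 + 8/69) = (127 - 1987)*(614867/69) = -1860*614867/69 = -381217540/23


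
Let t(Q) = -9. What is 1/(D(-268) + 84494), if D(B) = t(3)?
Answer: 1/84485 ≈ 1.1836e-5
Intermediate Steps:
D(B) = -9
1/(D(-268) + 84494) = 1/(-9 + 84494) = 1/84485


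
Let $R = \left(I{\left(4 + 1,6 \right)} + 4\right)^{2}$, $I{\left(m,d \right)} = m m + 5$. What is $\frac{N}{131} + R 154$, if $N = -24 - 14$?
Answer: $\frac{23321106}{131} \approx 1.7802 \cdot 10^{5}$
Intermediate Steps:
$N = -38$ ($N = -24 - 14 = -38$)
$I{\left(m,d \right)} = 5 + m^{2}$ ($I{\left(m,d \right)} = m^{2} + 5 = 5 + m^{2}$)
$R = 1156$ ($R = \left(\left(5 + \left(4 + 1\right)^{2}\right) + 4\right)^{2} = \left(\left(5 + 5^{2}\right) + 4\right)^{2} = \left(\left(5 + 25\right) + 4\right)^{2} = \left(30 + 4\right)^{2} = 34^{2} = 1156$)
$\frac{N}{131} + R 154 = - \frac{38}{131} + 1156 \cdot 154 = \left(-38\right) \frac{1}{131} + 178024 = - \frac{38}{131} + 178024 = \frac{23321106}{131}$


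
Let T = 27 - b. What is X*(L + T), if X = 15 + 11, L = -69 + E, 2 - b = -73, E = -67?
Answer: -4784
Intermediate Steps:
b = 75 (b = 2 - 1*(-73) = 2 + 73 = 75)
L = -136 (L = -69 - 67 = -136)
T = -48 (T = 27 - 1*75 = 27 - 75 = -48)
X = 26
X*(L + T) = 26*(-136 - 48) = 26*(-184) = -4784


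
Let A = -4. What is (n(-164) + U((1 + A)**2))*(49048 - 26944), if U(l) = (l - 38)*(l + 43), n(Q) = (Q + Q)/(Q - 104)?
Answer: -2231487216/67 ≈ -3.3306e+7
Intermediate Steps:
n(Q) = 2*Q/(-104 + Q) (n(Q) = (2*Q)/(-104 + Q) = 2*Q/(-104 + Q))
U(l) = (-38 + l)*(43 + l)
(n(-164) + U((1 + A)**2))*(49048 - 26944) = (2*(-164)/(-104 - 164) + (-1634 + ((1 - 4)**2)**2 + 5*(1 - 4)**2))*(49048 - 26944) = (2*(-164)/(-268) + (-1634 + ((-3)**2)**2 + 5*(-3)**2))*22104 = (2*(-164)*(-1/268) + (-1634 + 9**2 + 5*9))*22104 = (82/67 + (-1634 + 81 + 45))*22104 = (82/67 - 1508)*22104 = -100954/67*22104 = -2231487216/67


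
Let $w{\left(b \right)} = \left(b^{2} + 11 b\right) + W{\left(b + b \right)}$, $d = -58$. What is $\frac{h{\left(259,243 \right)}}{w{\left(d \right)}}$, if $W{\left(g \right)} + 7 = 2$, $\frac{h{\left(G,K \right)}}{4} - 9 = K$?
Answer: $\frac{336}{907} \approx 0.37045$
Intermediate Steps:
$h{\left(G,K \right)} = 36 + 4 K$
$W{\left(g \right)} = -5$ ($W{\left(g \right)} = -7 + 2 = -5$)
$w{\left(b \right)} = -5 + b^{2} + 11 b$ ($w{\left(b \right)} = \left(b^{2} + 11 b\right) - 5 = -5 + b^{2} + 11 b$)
$\frac{h{\left(259,243 \right)}}{w{\left(d \right)}} = \frac{36 + 4 \cdot 243}{-5 + \left(-58\right)^{2} + 11 \left(-58\right)} = \frac{36 + 972}{-5 + 3364 - 638} = \frac{1008}{2721} = 1008 \cdot \frac{1}{2721} = \frac{336}{907}$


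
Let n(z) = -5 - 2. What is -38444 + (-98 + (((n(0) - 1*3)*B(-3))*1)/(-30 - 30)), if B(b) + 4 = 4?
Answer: -38542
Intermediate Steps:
n(z) = -7
B(b) = 0 (B(b) = -4 + 4 = 0)
-38444 + (-98 + (((n(0) - 1*3)*B(-3))*1)/(-30 - 30)) = -38444 + (-98 + (((-7 - 1*3)*0)*1)/(-30 - 30)) = -38444 + (-98 + (((-7 - 3)*0)*1)/(-60)) = -38444 + (-98 - (-10*0)/60) = -38444 + (-98 - 0) = -38444 + (-98 - 1/60*0) = -38444 + (-98 + 0) = -38444 - 98 = -38542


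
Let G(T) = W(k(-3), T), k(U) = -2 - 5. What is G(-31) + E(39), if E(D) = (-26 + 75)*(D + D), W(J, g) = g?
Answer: 3791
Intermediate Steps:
k(U) = -7
E(D) = 98*D (E(D) = 49*(2*D) = 98*D)
G(T) = T
G(-31) + E(39) = -31 + 98*39 = -31 + 3822 = 3791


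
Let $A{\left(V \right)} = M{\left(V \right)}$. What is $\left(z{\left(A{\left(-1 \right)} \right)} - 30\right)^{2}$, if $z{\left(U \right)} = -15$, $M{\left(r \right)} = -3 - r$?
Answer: $2025$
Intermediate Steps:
$A{\left(V \right)} = -3 - V$
$\left(z{\left(A{\left(-1 \right)} \right)} - 30\right)^{2} = \left(-15 - 30\right)^{2} = \left(-45\right)^{2} = 2025$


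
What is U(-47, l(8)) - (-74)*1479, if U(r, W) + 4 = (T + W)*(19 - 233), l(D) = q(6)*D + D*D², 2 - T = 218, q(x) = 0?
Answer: 46098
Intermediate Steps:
T = -216 (T = 2 - 1*218 = 2 - 218 = -216)
l(D) = D³ (l(D) = 0*D + D*D² = 0 + D³ = D³)
U(r, W) = 46220 - 214*W (U(r, W) = -4 + (-216 + W)*(19 - 233) = -4 + (-216 + W)*(-214) = -4 + (46224 - 214*W) = 46220 - 214*W)
U(-47, l(8)) - (-74)*1479 = (46220 - 214*8³) - (-74)*1479 = (46220 - 214*512) - 1*(-109446) = (46220 - 109568) + 109446 = -63348 + 109446 = 46098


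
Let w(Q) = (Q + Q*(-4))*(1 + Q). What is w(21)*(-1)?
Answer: 1386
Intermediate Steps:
w(Q) = -3*Q*(1 + Q) (w(Q) = (Q - 4*Q)*(1 + Q) = (-3*Q)*(1 + Q) = -3*Q*(1 + Q))
w(21)*(-1) = -3*21*(1 + 21)*(-1) = -3*21*22*(-1) = -1386*(-1) = 1386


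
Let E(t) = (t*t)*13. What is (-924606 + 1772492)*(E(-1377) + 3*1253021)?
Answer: 24087372923640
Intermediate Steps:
E(t) = 13*t² (E(t) = t²*13 = 13*t²)
(-924606 + 1772492)*(E(-1377) + 3*1253021) = (-924606 + 1772492)*(13*(-1377)² + 3*1253021) = 847886*(13*1896129 + 3759063) = 847886*(24649677 + 3759063) = 847886*28408740 = 24087372923640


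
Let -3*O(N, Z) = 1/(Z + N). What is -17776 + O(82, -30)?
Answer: -2773057/156 ≈ -17776.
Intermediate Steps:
O(N, Z) = -1/(3*(N + Z)) (O(N, Z) = -1/(3*(Z + N)) = -1/(3*(N + Z)))
-17776 + O(82, -30) = -17776 - 1/(3*82 + 3*(-30)) = -17776 - 1/(246 - 90) = -17776 - 1/156 = -2773057/156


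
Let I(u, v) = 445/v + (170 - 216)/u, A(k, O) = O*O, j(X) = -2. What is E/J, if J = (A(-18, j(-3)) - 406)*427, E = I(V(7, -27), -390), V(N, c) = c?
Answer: -395/120501108 ≈ -3.2780e-6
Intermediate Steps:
A(k, O) = O²
I(u, v) = -46/u + 445/v (I(u, v) = 445/v - 46/u = -46/u + 445/v)
E = 395/702 (E = -46/(-27) + 445/(-390) = -46*(-1/27) + 445*(-1/390) = 46/27 - 89/78 = 395/702 ≈ 0.56268)
J = -171654 (J = ((-2)² - 406)*427 = (4 - 406)*427 = -402*427 = -171654)
E/J = (395/702)/(-171654) = (395/702)*(-1/171654) = -395/120501108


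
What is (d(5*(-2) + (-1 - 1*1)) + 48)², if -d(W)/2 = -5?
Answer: 3364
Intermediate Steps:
d(W) = 10 (d(W) = -2*(-5) = 10)
(d(5*(-2) + (-1 - 1*1)) + 48)² = (10 + 48)² = 58² = 3364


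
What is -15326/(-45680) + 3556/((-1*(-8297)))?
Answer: 144798951/189503480 ≈ 0.76410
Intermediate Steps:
-15326/(-45680) + 3556/((-1*(-8297))) = -15326*(-1/45680) + 3556/8297 = 7663/22840 + 3556*(1/8297) = 7663/22840 + 3556/8297 = 144798951/189503480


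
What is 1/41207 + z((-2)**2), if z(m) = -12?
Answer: -494483/41207 ≈ -12.000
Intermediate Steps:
1/41207 + z((-2)**2) = 1/41207 - 12 = -494483/41207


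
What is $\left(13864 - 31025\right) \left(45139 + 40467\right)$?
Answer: $-1469084566$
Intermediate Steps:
$\left(13864 - 31025\right) \left(45139 + 40467\right) = \left(-17161\right) 85606 = -1469084566$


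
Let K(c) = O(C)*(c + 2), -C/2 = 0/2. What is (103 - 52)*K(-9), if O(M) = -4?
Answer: 1428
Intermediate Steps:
C = 0 (C = -0/2 = -2*0 = 0)
K(c) = -8 - 4*c (K(c) = -4*(c + 2) = -4*(2 + c) = -8 - 4*c)
(103 - 52)*K(-9) = (103 - 52)*(-8 - 4*(-9)) = 51*(-8 + 36) = 51*28 = 1428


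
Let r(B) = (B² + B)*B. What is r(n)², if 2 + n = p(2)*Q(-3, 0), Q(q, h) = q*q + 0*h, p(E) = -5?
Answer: 10325404996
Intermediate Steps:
Q(q, h) = q² (Q(q, h) = q² + 0 = q²)
n = -47 (n = -2 - 5*(-3)² = -2 - 5*9 = -2 - 45 = -47)
r(B) = B*(B + B²) (r(B) = (B + B²)*B = B*(B + B²))
r(n)² = ((-47)²*(1 - 47))² = (2209*(-46))² = (-101614)² = 10325404996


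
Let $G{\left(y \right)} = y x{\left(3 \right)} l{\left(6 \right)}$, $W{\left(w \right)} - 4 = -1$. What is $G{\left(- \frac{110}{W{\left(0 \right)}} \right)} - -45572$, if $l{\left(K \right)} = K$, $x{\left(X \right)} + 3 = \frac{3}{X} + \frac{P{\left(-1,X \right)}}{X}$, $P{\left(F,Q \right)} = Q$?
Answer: $45792$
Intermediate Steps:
$W{\left(w \right)} = 3$ ($W{\left(w \right)} = 4 - 1 = 3$)
$x{\left(X \right)} = -2 + \frac{3}{X}$ ($x{\left(X \right)} = -3 + \left(\frac{3}{X} + \frac{X}{X}\right) = -3 + \left(\frac{3}{X} + 1\right) = -3 + \left(1 + \frac{3}{X}\right) = -2 + \frac{3}{X}$)
$G{\left(y \right)} = - 6 y$ ($G{\left(y \right)} = y \left(-2 + \frac{3}{3}\right) 6 = y \left(-2 + 3 \cdot \frac{1}{3}\right) 6 = y \left(-2 + 1\right) 6 = y \left(-1\right) 6 = - y 6 = - 6 y$)
$G{\left(- \frac{110}{W{\left(0 \right)}} \right)} - -45572 = - 6 \left(- \frac{110}{3}\right) - -45572 = - 6 \left(\left(-110\right) \frac{1}{3}\right) + 45572 = \left(-6\right) \left(- \frac{110}{3}\right) + 45572 = 220 + 45572 = 45792$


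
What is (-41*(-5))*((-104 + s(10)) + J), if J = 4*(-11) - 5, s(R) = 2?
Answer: -30955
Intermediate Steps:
J = -49 (J = -44 - 5 = -49)
(-41*(-5))*((-104 + s(10)) + J) = (-41*(-5))*((-104 + 2) - 49) = 205*(-102 - 49) = 205*(-151) = -30955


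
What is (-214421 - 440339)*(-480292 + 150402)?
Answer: 215998776400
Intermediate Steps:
(-214421 - 440339)*(-480292 + 150402) = -654760*(-329890) = 215998776400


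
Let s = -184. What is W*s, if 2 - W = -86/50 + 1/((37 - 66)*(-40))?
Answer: -496133/725 ≈ -684.32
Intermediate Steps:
W = 21571/5800 (W = 2 - (-86/50 + 1/((37 - 66)*(-40))) = 2 - (-86*1/50 - 1/40/(-29)) = 2 - (-43/25 - 1/29*(-1/40)) = 2 - (-43/25 + 1/1160) = 2 - 1*(-9971/5800) = 2 + 9971/5800 = 21571/5800 ≈ 3.7191)
W*s = (21571/5800)*(-184) = -496133/725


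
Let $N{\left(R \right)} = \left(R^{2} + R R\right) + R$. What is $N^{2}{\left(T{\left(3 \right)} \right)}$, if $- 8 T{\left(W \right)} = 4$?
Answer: $0$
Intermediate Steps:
$T{\left(W \right)} = - \frac{1}{2}$ ($T{\left(W \right)} = \left(- \frac{1}{8}\right) 4 = - \frac{1}{2}$)
$N{\left(R \right)} = R + 2 R^{2}$ ($N{\left(R \right)} = \left(R^{2} + R^{2}\right) + R = 2 R^{2} + R = R + 2 R^{2}$)
$N^{2}{\left(T{\left(3 \right)} \right)} = \left(- \frac{1 + 2 \left(- \frac{1}{2}\right)}{2}\right)^{2} = \left(- \frac{1 - 1}{2}\right)^{2} = \left(\left(- \frac{1}{2}\right) 0\right)^{2} = 0^{2} = 0$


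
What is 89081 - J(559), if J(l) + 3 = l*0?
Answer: 89084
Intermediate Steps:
J(l) = -3 (J(l) = -3 + l*0 = -3 + 0 = -3)
89081 - J(559) = 89081 - 1*(-3) = 89081 + 3 = 89084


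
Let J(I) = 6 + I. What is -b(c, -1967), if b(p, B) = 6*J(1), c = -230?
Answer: -42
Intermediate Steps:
b(p, B) = 42 (b(p, B) = 6*(6 + 1) = 6*7 = 42)
-b(c, -1967) = -1*42 = -42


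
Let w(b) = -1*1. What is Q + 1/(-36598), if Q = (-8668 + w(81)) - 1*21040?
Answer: -1087289983/36598 ≈ -29709.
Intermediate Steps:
w(b) = -1
Q = -29709 (Q = (-8668 - 1) - 1*21040 = -8669 - 21040 = -29709)
Q + 1/(-36598) = -29709 + 1/(-36598) = -29709 - 1/36598 = -1087289983/36598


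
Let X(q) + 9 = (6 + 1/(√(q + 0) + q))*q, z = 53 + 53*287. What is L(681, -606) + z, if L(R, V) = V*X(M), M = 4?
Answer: 5770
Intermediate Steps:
z = 15264 (z = 53 + 15211 = 15264)
X(q) = -9 + q*(6 + 1/(q + √q)) (X(q) = -9 + (6 + 1/(√(q + 0) + q))*q = -9 + (6 + 1/(√q + q))*q = -9 + (6 + 1/(q + √q))*q = -9 + q*(6 + 1/(q + √q)))
L(R, V) = 47*V/3 (L(R, V) = V*((-9*√4 - 8*4 + 6*4² + 6*4^(3/2))/(4 + √4)) = V*((-9*2 - 32 + 6*16 + 6*8)/(4 + 2)) = V*((-18 - 32 + 96 + 48)/6) = V*((⅙)*94) = V*(47/3) = 47*V/3)
L(681, -606) + z = (47/3)*(-606) + 15264 = -9494 + 15264 = 5770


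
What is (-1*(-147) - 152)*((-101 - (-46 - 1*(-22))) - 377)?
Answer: 2270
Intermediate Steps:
(-1*(-147) - 152)*((-101 - (-46 - 1*(-22))) - 377) = (147 - 152)*((-101 - (-46 + 22)) - 377) = -5*((-101 - 1*(-24)) - 377) = -5*((-101 + 24) - 377) = -5*(-77 - 377) = -5*(-454) = 2270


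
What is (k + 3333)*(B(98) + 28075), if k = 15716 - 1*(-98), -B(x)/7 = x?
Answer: 524417183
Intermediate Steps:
B(x) = -7*x
k = 15814 (k = 15716 + 98 = 15814)
(k + 3333)*(B(98) + 28075) = (15814 + 3333)*(-7*98 + 28075) = 19147*(-686 + 28075) = 19147*27389 = 524417183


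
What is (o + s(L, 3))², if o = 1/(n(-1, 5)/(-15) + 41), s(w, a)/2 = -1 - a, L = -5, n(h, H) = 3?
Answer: 2647129/41616 ≈ 63.608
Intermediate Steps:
s(w, a) = -2 - 2*a (s(w, a) = 2*(-1 - a) = -2 - 2*a)
o = 5/204 (o = 1/(3/(-15) + 41) = 1/(3*(-1/15) + 41) = 1/(-⅕ + 41) = 1/(204/5) = 5/204 ≈ 0.024510)
(o + s(L, 3))² = (5/204 + (-2 - 2*3))² = (5/204 + (-2 - 6))² = (5/204 - 8)² = (-1627/204)² = 2647129/41616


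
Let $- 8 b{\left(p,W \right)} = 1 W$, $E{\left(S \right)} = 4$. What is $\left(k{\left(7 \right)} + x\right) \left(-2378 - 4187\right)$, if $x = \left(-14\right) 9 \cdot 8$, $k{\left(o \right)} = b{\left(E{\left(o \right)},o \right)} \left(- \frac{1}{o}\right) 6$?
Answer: $\frac{26450385}{4} \approx 6.6126 \cdot 10^{6}$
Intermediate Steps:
$b{\left(p,W \right)} = - \frac{W}{8}$ ($b{\left(p,W \right)} = - \frac{1 W}{8} = - \frac{W}{8}$)
$k{\left(o \right)} = \frac{3}{4}$ ($k{\left(o \right)} = - \frac{o}{8} \left(- \frac{1}{o}\right) 6 = \frac{1}{8} \cdot 6 = \frac{3}{4}$)
$x = -1008$ ($x = \left(-126\right) 8 = -1008$)
$\left(k{\left(7 \right)} + x\right) \left(-2378 - 4187\right) = \left(\frac{3}{4} - 1008\right) \left(-2378 - 4187\right) = \left(- \frac{4029}{4}\right) \left(-6565\right) = \frac{26450385}{4}$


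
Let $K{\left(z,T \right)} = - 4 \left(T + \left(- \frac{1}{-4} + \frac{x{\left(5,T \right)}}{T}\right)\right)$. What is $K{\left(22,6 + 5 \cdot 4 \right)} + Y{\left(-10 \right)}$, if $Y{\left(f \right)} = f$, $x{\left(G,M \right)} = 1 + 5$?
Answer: $- \frac{1507}{13} \approx -115.92$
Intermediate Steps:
$x{\left(G,M \right)} = 6$
$K{\left(z,T \right)} = -1 - \frac{24}{T} - 4 T$ ($K{\left(z,T \right)} = - 4 \left(T + \left(- \frac{1}{-4} + \frac{6}{T}\right)\right) = - 4 \left(T + \left(\left(-1\right) \left(- \frac{1}{4}\right) + \frac{6}{T}\right)\right) = - 4 \left(T + \left(\frac{1}{4} + \frac{6}{T}\right)\right) = - 4 \left(\frac{1}{4} + T + \frac{6}{T}\right) = -1 - \frac{24}{T} - 4 T$)
$K{\left(22,6 + 5 \cdot 4 \right)} + Y{\left(-10 \right)} = \left(-1 - \frac{24}{6 + 5 \cdot 4} - 4 \left(6 + 5 \cdot 4\right)\right) - 10 = \left(-1 - \frac{24}{6 + 20} - 4 \left(6 + 20\right)\right) - 10 = \left(-1 - \frac{24}{26} - 104\right) - 10 = \left(-1 - \frac{12}{13} - 104\right) - 10 = - \frac{1377}{13} - 10 = - \frac{1507}{13}$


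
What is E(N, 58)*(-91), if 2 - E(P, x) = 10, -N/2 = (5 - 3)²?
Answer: 728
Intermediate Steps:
N = -8 (N = -2*(5 - 3)² = -2*2² = -2*4 = -8)
E(P, x) = -8 (E(P, x) = 2 - 1*10 = 2 - 10 = -8)
E(N, 58)*(-91) = -8*(-91) = 728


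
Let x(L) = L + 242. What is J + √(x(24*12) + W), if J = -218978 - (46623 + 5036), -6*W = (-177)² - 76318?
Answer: -270637 + √289014/6 ≈ -2.7055e+5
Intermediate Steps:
W = 44989/6 (W = -((-177)² - 76318)/6 = -(31329 - 76318)/6 = -⅙*(-44989) = 44989/6 ≈ 7498.2)
x(L) = 242 + L
J = -270637 (J = -218978 - 1*51659 = -218978 - 51659 = -270637)
J + √(x(24*12) + W) = -270637 + √((242 + 24*12) + 44989/6) = -270637 + √((242 + 288) + 44989/6) = -270637 + √(530 + 44989/6) = -270637 + √(48169/6) = -270637 + √289014/6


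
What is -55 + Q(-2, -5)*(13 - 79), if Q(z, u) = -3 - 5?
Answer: 473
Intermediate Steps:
Q(z, u) = -8
-55 + Q(-2, -5)*(13 - 79) = -55 - 8*(13 - 79) = -55 - 8*(-66) = -55 + 528 = 473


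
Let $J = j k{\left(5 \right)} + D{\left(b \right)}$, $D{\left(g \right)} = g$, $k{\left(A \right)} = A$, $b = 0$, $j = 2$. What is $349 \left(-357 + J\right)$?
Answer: $-121103$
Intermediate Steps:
$J = 10$ ($J = 2 \cdot 5 + 0 = 10 + 0 = 10$)
$349 \left(-357 + J\right) = 349 \left(-357 + 10\right) = 349 \left(-347\right) = -121103$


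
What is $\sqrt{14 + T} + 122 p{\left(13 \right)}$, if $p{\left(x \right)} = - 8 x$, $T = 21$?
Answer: $-12688 + \sqrt{35} \approx -12682.0$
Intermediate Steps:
$\sqrt{14 + T} + 122 p{\left(13 \right)} = \sqrt{14 + 21} + 122 \left(\left(-8\right) 13\right) = \sqrt{35} + 122 \left(-104\right) = \sqrt{35} - 12688 = -12688 + \sqrt{35}$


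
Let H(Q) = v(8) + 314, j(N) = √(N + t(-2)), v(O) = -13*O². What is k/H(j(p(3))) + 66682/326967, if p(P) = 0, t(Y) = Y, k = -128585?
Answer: 42077592971/169368906 ≈ 248.44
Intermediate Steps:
j(N) = √(-2 + N) (j(N) = √(N - 2) = √(-2 + N))
H(Q) = -518 (H(Q) = -13*8² + 314 = -13*64 + 314 = -832 + 314 = -518)
k/H(j(p(3))) + 66682/326967 = -128585/(-518) + 66682/326967 = -128585*(-1/518) + 66682*(1/326967) = 128585/518 + 66682/326967 = 42077592971/169368906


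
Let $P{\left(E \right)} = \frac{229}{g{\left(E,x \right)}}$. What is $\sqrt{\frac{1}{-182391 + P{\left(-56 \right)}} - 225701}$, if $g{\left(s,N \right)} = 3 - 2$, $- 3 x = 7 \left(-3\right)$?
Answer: $\frac{i \sqrt{7489434984047206}}{182162} \approx 475.08 i$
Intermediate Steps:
$x = 7$ ($x = - \frac{7 \left(-3\right)}{3} = \left(- \frac{1}{3}\right) \left(-21\right) = 7$)
$g{\left(s,N \right)} = 1$
$P{\left(E \right)} = 229$ ($P{\left(E \right)} = \frac{229}{1} = 229 \cdot 1 = 229$)
$\sqrt{\frac{1}{-182391 + P{\left(-56 \right)}} - 225701} = \sqrt{\frac{1}{-182391 + 229} - 225701} = \sqrt{\frac{1}{-182162} - 225701} = \sqrt{- \frac{1}{182162} - 225701} = \sqrt{- \frac{41114145563}{182162}} = \frac{i \sqrt{7489434984047206}}{182162}$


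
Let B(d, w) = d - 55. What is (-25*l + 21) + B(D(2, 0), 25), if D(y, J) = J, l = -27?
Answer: 641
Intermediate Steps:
B(d, w) = -55 + d
(-25*l + 21) + B(D(2, 0), 25) = (-25*(-27) + 21) + (-55 + 0) = (675 + 21) - 55 = 696 - 55 = 641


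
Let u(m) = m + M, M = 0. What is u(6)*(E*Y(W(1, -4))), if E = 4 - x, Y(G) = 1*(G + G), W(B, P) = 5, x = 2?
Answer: 120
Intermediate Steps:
Y(G) = 2*G (Y(G) = 1*(2*G) = 2*G)
u(m) = m (u(m) = m + 0 = m)
E = 2 (E = 4 - 1*2 = 4 - 2 = 2)
u(6)*(E*Y(W(1, -4))) = 6*(2*(2*5)) = 6*(2*10) = 6*20 = 120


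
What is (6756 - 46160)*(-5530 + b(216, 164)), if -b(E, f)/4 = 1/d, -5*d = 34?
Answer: 3703976000/17 ≈ 2.1788e+8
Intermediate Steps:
d = -34/5 (d = -⅕*34 = -34/5 ≈ -6.8000)
b(E, f) = 10/17 (b(E, f) = -4/(-34/5) = -4*(-5/34) = 10/17)
(6756 - 46160)*(-5530 + b(216, 164)) = (6756 - 46160)*(-5530 + 10/17) = -39404*(-94000/17) = 3703976000/17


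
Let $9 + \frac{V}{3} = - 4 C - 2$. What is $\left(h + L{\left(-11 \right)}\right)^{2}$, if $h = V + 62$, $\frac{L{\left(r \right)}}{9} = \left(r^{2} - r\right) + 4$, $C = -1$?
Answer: $1600225$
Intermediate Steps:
$L{\left(r \right)} = 36 - 9 r + 9 r^{2}$ ($L{\left(r \right)} = 9 \left(\left(r^{2} - r\right) + 4\right) = 9 \left(4 + r^{2} - r\right) = 36 - 9 r + 9 r^{2}$)
$V = -21$ ($V = -27 + 3 \left(\left(-4\right) \left(-1\right) - 2\right) = -27 + 3 \left(4 - 2\right) = -27 + 3 \cdot 2 = -27 + 6 = -21$)
$h = 41$ ($h = -21 + 62 = 41$)
$\left(h + L{\left(-11 \right)}\right)^{2} = \left(41 + \left(36 - -99 + 9 \left(-11\right)^{2}\right)\right)^{2} = \left(41 + \left(36 + 99 + 9 \cdot 121\right)\right)^{2} = \left(41 + \left(36 + 99 + 1089\right)\right)^{2} = \left(41 + 1224\right)^{2} = 1265^{2} = 1600225$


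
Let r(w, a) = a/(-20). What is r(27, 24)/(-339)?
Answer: 2/565 ≈ 0.0035398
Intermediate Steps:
r(w, a) = -a/20 (r(w, a) = a*(-1/20) = -a/20)
r(27, 24)/(-339) = -1/20*24/(-339) = -6/5*(-1/339) = 2/565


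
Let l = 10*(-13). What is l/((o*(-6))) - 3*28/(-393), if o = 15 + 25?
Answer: 2375/3144 ≈ 0.75541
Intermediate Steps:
o = 40
l = -130
l/((o*(-6))) - 3*28/(-393) = -130/(40*(-6)) - 3*28/(-393) = -130/(-240) - 84*(-1/393) = -130*(-1/240) + 28/131 = 13/24 + 28/131 = 2375/3144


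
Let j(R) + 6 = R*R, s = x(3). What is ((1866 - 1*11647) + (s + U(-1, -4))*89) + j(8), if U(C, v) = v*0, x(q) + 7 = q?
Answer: -10079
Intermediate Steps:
x(q) = -7 + q
s = -4 (s = -7 + 3 = -4)
U(C, v) = 0
j(R) = -6 + R² (j(R) = -6 + R*R = -6 + R²)
((1866 - 1*11647) + (s + U(-1, -4))*89) + j(8) = ((1866 - 1*11647) + (-4 + 0)*89) + (-6 + 8²) = ((1866 - 11647) - 4*89) + (-6 + 64) = (-9781 - 356) + 58 = -10137 + 58 = -10079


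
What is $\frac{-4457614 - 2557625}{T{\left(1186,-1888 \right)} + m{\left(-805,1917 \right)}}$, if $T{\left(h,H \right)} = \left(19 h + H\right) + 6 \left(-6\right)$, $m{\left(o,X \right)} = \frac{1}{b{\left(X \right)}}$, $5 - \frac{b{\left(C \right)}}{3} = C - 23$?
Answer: $- \frac{5679337059}{16685267} \approx -340.38$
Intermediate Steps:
$b{\left(C \right)} = 84 - 3 C$ ($b{\left(C \right)} = 15 - 3 \left(C - 23\right) = 15 - 3 \left(-23 + C\right) = 15 - \left(-69 + 3 C\right) = 84 - 3 C$)
$m{\left(o,X \right)} = \frac{1}{84 - 3 X}$
$T{\left(h,H \right)} = -36 + H + 19 h$ ($T{\left(h,H \right)} = \left(H + 19 h\right) - 36 = -36 + H + 19 h$)
$\frac{-4457614 - 2557625}{T{\left(1186,-1888 \right)} + m{\left(-805,1917 \right)}} = \frac{-4457614 - 2557625}{\left(-36 - 1888 + 19 \cdot 1186\right) - \frac{1}{-84 + 3 \cdot 1917}} = - \frac{7015239}{\left(-36 - 1888 + 22534\right) - \frac{1}{-84 + 5751}} = - \frac{7015239}{20610 - \frac{1}{5667}} = - \frac{7015239}{\frac{116796869}{5667}} = \left(-7015239\right) \frac{5667}{116796869} = - \frac{5679337059}{16685267}$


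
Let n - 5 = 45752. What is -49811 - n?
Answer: -95568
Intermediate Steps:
n = 45757 (n = 5 + 45752 = 45757)
-49811 - n = -49811 - 1*45757 = -49811 - 45757 = -95568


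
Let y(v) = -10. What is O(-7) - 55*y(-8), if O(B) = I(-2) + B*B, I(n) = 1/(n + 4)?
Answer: 1199/2 ≈ 599.50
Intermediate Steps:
I(n) = 1/(4 + n)
O(B) = 1/2 + B**2 (O(B) = 1/(4 - 2) + B*B = 1/2 + B**2)
O(-7) - 55*y(-8) = (1/2 + (-7)**2) - 55*(-10) = (1/2 + 49) + 550 = 99/2 + 550 = 1199/2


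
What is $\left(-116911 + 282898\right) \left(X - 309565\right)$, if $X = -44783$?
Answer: $-58817161476$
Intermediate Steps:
$\left(-116911 + 282898\right) \left(X - 309565\right) = \left(-116911 + 282898\right) \left(-44783 - 309565\right) = 165987 \left(-354348\right) = -58817161476$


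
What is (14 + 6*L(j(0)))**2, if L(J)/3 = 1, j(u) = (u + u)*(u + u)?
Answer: 1024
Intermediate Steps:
j(u) = 4*u**2 (j(u) = (2*u)*(2*u) = 4*u**2)
L(J) = 3 (L(J) = 3*1 = 3)
(14 + 6*L(j(0)))**2 = (14 + 6*3)**2 = (14 + 18)**2 = 32**2 = 1024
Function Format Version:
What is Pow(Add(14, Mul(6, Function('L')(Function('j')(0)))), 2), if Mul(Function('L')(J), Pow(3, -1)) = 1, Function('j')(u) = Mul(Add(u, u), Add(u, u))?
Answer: 1024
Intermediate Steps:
Function('j')(u) = Mul(4, Pow(u, 2)) (Function('j')(u) = Mul(Mul(2, u), Mul(2, u)) = Mul(4, Pow(u, 2)))
Function('L')(J) = 3 (Function('L')(J) = Mul(3, 1) = 3)
Pow(Add(14, Mul(6, Function('L')(Function('j')(0)))), 2) = Pow(Add(14, Mul(6, 3)), 2) = Pow(Add(14, 18), 2) = Pow(32, 2) = 1024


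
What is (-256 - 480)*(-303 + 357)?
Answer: -39744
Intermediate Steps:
(-256 - 480)*(-303 + 357) = -736*54 = -39744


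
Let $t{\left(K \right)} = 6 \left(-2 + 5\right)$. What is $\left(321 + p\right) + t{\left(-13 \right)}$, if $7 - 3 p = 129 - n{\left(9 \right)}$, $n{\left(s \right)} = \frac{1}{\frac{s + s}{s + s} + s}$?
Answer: $\frac{8951}{30} \approx 298.37$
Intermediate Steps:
$t{\left(K \right)} = 18$ ($t{\left(K \right)} = 6 \cdot 3 = 18$)
$n{\left(s \right)} = \frac{1}{1 + s}$ ($n{\left(s \right)} = \frac{1}{\frac{2 s}{2 s} + s} = \frac{1}{2 s \frac{1}{2 s} + s} = \frac{1}{1 + s}$)
$p = - \frac{1219}{30}$ ($p = \frac{7}{3} - \frac{129 - \frac{1}{1 + 9}}{3} = \frac{7}{3} - \frac{129 - \frac{1}{10}}{3} = \frac{7}{3} - \frac{1289}{30} = - \frac{1219}{30} \approx -40.633$)
$\left(321 + p\right) + t{\left(-13 \right)} = \left(321 - \frac{1219}{30}\right) + 18 = \frac{8411}{30} + 18 = \frac{8951}{30}$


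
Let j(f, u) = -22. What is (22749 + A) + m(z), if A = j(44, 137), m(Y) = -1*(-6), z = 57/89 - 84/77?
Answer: 22733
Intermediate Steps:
z = -441/979 (z = 57*(1/89) - 84*1/77 = 57/89 - 12/11 = -441/979 ≈ -0.45046)
m(Y) = 6
A = -22
(22749 + A) + m(z) = (22749 - 22) + 6 = 22727 + 6 = 22733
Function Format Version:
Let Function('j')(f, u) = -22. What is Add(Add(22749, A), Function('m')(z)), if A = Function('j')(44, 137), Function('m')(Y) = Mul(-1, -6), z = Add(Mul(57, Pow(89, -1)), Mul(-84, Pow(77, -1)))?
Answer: 22733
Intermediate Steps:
z = Rational(-441, 979) (z = Add(Mul(57, Rational(1, 89)), Mul(-84, Rational(1, 77))) = Add(Rational(57, 89), Rational(-12, 11)) = Rational(-441, 979) ≈ -0.45046)
Function('m')(Y) = 6
A = -22
Add(Add(22749, A), Function('m')(z)) = Add(Add(22749, -22), 6) = Add(22727, 6) = 22733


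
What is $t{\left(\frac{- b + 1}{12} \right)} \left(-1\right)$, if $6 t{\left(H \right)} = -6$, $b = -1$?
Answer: $1$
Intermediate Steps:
$t{\left(H \right)} = -1$ ($t{\left(H \right)} = \frac{1}{6} \left(-6\right) = -1$)
$t{\left(\frac{- b + 1}{12} \right)} \left(-1\right) = \left(-1\right) \left(-1\right) = 1$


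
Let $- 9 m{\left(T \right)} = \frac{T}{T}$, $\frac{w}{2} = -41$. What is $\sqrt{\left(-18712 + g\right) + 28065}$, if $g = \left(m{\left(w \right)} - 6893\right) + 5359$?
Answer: $\frac{\sqrt{70370}}{3} \approx 88.424$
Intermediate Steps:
$w = -82$ ($w = 2 \left(-41\right) = -82$)
$m{\left(T \right)} = - \frac{1}{9}$ ($m{\left(T \right)} = - \frac{T \frac{1}{T}}{9} = \left(- \frac{1}{9}\right) 1 = - \frac{1}{9}$)
$g = - \frac{13807}{9}$ ($g = \left(- \frac{1}{9} - 6893\right) + 5359 = - \frac{62038}{9} + 5359 = - \frac{13807}{9} \approx -1534.1$)
$\sqrt{\left(-18712 + g\right) + 28065} = \sqrt{\left(-18712 - \frac{13807}{9}\right) + 28065} = \sqrt{- \frac{182215}{9} + 28065} = \sqrt{\frac{70370}{9}} = \frac{\sqrt{70370}}{3}$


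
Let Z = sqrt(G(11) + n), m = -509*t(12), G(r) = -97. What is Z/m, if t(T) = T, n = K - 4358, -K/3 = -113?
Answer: -7*I*sqrt(21)/3054 ≈ -0.010504*I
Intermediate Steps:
K = 339 (K = -3*(-113) = 339)
n = -4019 (n = 339 - 4358 = -4019)
m = -6108 (m = -509*12 = -6108)
Z = 14*I*sqrt(21) (Z = sqrt(-97 - 4019) = sqrt(-4116) = 14*I*sqrt(21) ≈ 64.156*I)
Z/m = (14*I*sqrt(21))/(-6108) = (14*I*sqrt(21))*(-1/6108) = -7*I*sqrt(21)/3054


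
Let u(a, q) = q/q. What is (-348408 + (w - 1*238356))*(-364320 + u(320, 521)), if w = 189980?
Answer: 144555950096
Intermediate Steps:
u(a, q) = 1
(-348408 + (w - 1*238356))*(-364320 + u(320, 521)) = (-348408 + (189980 - 1*238356))*(-364320 + 1) = (-348408 + (189980 - 238356))*(-364319) = (-348408 - 48376)*(-364319) = -396784*(-364319) = 144555950096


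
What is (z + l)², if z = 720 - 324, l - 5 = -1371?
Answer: 940900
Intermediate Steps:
l = -1366 (l = 5 - 1371 = -1366)
z = 396
(z + l)² = (396 - 1366)² = (-970)² = 940900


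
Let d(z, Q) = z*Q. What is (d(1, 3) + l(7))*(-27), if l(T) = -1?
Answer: -54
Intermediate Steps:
d(z, Q) = Q*z
(d(1, 3) + l(7))*(-27) = (3*1 - 1)*(-27) = (3 - 1)*(-27) = 2*(-27) = -54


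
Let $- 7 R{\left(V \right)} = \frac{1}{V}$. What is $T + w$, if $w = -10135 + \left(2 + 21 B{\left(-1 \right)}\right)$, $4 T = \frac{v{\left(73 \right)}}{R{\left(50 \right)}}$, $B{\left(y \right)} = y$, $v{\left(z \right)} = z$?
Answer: $- \frac{33083}{2} \approx -16542.0$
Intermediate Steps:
$R{\left(V \right)} = - \frac{1}{7 V}$
$T = - \frac{12775}{2}$ ($T = \frac{73 \frac{1}{\left(- \frac{1}{7}\right) \frac{1}{50}}}{4} = \frac{73 \frac{1}{- \frac{1}{350}}}{4} = \frac{73 \left(-350\right)}{4} = \frac{1}{4} \left(-25550\right) = - \frac{12775}{2} \approx -6387.5$)
$w = -10154$ ($w = -10135 + \left(2 + 21 \left(-1\right)\right) = -10135 + \left(2 - 21\right) = -10135 - 19 = -10154$)
$T + w = - \frac{12775}{2} - 10154 = - \frac{33083}{2}$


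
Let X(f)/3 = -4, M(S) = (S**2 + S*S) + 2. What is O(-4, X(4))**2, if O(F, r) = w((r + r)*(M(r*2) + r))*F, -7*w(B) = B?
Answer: 12019175424/49 ≈ 2.4529e+8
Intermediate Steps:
M(S) = 2 + 2*S**2 (M(S) = (S**2 + S**2) + 2 = 2*S**2 + 2 = 2 + 2*S**2)
X(f) = -12 (X(f) = 3*(-4) = -12)
w(B) = -B/7
O(F, r) = -2*F*r*(2 + r + 8*r**2)/7 (O(F, r) = (-(r + r)*((2 + 2*(r*2)**2) + r)/7)*F = (-2*r*((2 + 2*(2*r)**2) + r)/7)*F = (-2*r*((2 + 2*(4*r**2)) + r)/7)*F = (-2*r*((2 + 8*r**2) + r)/7)*F = (-2*r*(2 + r + 8*r**2)/7)*F = -2*F*r*(2 + r + 8*r**2)/7)
O(-4, X(4))**2 = (-2/7*(-4)*(-12)*(2 - 12 + 8*(-12)**2))**2 = (-2/7*(-4)*(-12)*(2 - 12 + 8*144))**2 = (-2/7*(-4)*(-12)*(2 - 12 + 1152))**2 = (-2/7*(-4)*(-12)*1142)**2 = (-109632/7)**2 = 12019175424/49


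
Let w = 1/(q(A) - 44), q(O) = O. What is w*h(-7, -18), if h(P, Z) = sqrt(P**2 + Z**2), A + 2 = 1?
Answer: -sqrt(373)/45 ≈ -0.42918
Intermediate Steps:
A = -1 (A = -2 + 1 = -1)
w = -1/45 (w = 1/(-1 - 44) = 1/(-45) = -1/45 ≈ -0.022222)
w*h(-7, -18) = -sqrt((-7)**2 + (-18)**2)/45 = -sqrt(49 + 324)/45 = -sqrt(373)/45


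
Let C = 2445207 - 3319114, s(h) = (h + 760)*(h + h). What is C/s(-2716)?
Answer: -873907/10624992 ≈ -0.082250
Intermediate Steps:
s(h) = 2*h*(760 + h) (s(h) = (760 + h)*(2*h) = 2*h*(760 + h))
C = -873907
C/s(-2716) = -873907*(-1/(5432*(760 - 2716))) = -873907/(2*(-2716)*(-1956)) = -873907/10624992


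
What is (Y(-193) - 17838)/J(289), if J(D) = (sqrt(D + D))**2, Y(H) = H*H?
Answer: 19411/578 ≈ 33.583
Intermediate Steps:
Y(H) = H**2
J(D) = 2*D (J(D) = (sqrt(2*D))**2 = (sqrt(2)*sqrt(D))**2 = 2*D)
(Y(-193) - 17838)/J(289) = ((-193)**2 - 17838)/((2*289)) = (37249 - 17838)/578 = 19411*(1/578) = 19411/578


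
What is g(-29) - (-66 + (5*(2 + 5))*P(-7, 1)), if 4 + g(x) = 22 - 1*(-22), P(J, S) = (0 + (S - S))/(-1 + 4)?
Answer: 106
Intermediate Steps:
P(J, S) = 0 (P(J, S) = (0 + 0)/3 = 0*(1/3) = 0)
g(x) = 40 (g(x) = -4 + (22 - 1*(-22)) = -4 + (22 + 22) = -4 + 44 = 40)
g(-29) - (-66 + (5*(2 + 5))*P(-7, 1)) = 40 - (-66 + (5*(2 + 5))*0) = 40 - (-66 + (5*7)*0) = 40 - (-66 + 35*0) = 40 - (-66 + 0) = 40 - 1*(-66) = 40 + 66 = 106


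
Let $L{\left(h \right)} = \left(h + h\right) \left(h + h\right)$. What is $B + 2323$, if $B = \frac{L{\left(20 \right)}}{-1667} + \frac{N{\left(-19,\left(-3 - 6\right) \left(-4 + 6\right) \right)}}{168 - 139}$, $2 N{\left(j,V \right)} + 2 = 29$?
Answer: $\frac{224553787}{96686} \approx 2322.5$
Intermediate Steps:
$N{\left(j,V \right)} = \frac{27}{2}$ ($N{\left(j,V \right)} = -1 + \frac{1}{2} \cdot 29 = -1 + \frac{29}{2} = \frac{27}{2}$)
$L{\left(h \right)} = 4 h^{2}$ ($L{\left(h \right)} = 2 h 2 h = 4 h^{2}$)
$B = - \frac{47791}{96686}$ ($B = \frac{4 \cdot 20^{2}}{-1667} + \frac{27}{2 \left(168 - 139\right)} = 4 \cdot 400 \left(- \frac{1}{1667}\right) + \frac{27}{2 \cdot 29} = 1600 \left(- \frac{1}{1667}\right) + \frac{27}{2} \cdot \frac{1}{29} = - \frac{1600}{1667} + \frac{27}{58} = - \frac{47791}{96686} \approx -0.49429$)
$B + 2323 = - \frac{47791}{96686} + 2323 = \frac{224553787}{96686}$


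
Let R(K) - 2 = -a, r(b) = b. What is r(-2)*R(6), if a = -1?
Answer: -6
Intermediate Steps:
R(K) = 3 (R(K) = 2 - 1*(-1) = 2 + 1 = 3)
r(-2)*R(6) = -2*3 = -6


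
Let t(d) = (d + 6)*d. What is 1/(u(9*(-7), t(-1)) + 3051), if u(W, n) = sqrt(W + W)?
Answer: 339/1034303 - I*sqrt(14)/3102909 ≈ 0.00032776 - 1.2059e-6*I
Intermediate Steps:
t(d) = d*(6 + d) (t(d) = (6 + d)*d = d*(6 + d))
u(W, n) = sqrt(2)*sqrt(W) (u(W, n) = sqrt(2*W) = sqrt(2)*sqrt(W))
1/(u(9*(-7), t(-1)) + 3051) = 1/(sqrt(2)*sqrt(9*(-7)) + 3051) = 1/(sqrt(2)*sqrt(-63) + 3051) = 1/(sqrt(2)*(3*I*sqrt(7)) + 3051) = 1/(3*I*sqrt(14) + 3051) = 1/(3051 + 3*I*sqrt(14))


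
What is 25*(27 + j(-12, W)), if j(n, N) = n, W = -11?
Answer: 375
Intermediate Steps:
25*(27 + j(-12, W)) = 25*(27 - 12) = 25*15 = 375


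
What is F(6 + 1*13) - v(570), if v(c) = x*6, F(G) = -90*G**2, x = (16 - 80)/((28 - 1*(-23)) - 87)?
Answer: -97502/3 ≈ -32501.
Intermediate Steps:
x = 16/9 (x = -64/((28 + 23) - 87) = -64/(51 - 87) = -64/(-36) = -64*(-1/36) = 16/9 ≈ 1.7778)
v(c) = 32/3 (v(c) = (16/9)*6 = 32/3)
F(6 + 1*13) - v(570) = -90*(6 + 1*13)**2 - 1*32/3 = -90*(6 + 13)**2 - 32/3 = -90*19**2 - 32/3 = -90*361 - 32/3 = -32490 - 32/3 = -97502/3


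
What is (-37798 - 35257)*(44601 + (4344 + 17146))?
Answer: -4828278005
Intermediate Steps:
(-37798 - 35257)*(44601 + (4344 + 17146)) = -73055*(44601 + 21490) = -73055*66091 = -4828278005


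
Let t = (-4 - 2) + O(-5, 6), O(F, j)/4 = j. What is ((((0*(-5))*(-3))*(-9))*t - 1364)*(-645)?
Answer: 879780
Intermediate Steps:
O(F, j) = 4*j
t = 18 (t = (-4 - 2) + 4*6 = -6 + 24 = 18)
((((0*(-5))*(-3))*(-9))*t - 1364)*(-645) = ((((0*(-5))*(-3))*(-9))*18 - 1364)*(-645) = (((0*(-3))*(-9))*18 - 1364)*(-645) = ((0*(-9))*18 - 1364)*(-645) = (0*18 - 1364)*(-645) = (0 - 1364)*(-645) = -1364*(-645) = 879780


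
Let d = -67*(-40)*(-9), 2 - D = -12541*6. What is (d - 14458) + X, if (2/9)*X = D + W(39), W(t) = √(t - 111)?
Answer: 300038 + 27*I*√2 ≈ 3.0004e+5 + 38.184*I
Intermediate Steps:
W(t) = √(-111 + t)
D = 75248 (D = 2 - (-12541)*6 = 2 - 1*(-75246) = 2 + 75246 = 75248)
X = 338616 + 27*I*√2 (X = 9*(75248 + √(-111 + 39))/2 = 9*(75248 + √(-72))/2 = 9*(75248 + 6*I*√2)/2 = 338616 + 27*I*√2 ≈ 3.3862e+5 + 38.184*I)
d = -24120 (d = 2680*(-9) = -24120)
(d - 14458) + X = (-24120 - 14458) + (338616 + 27*I*√2) = -38578 + (338616 + 27*I*√2) = 300038 + 27*I*√2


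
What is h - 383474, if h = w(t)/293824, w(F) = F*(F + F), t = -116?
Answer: -3521057427/9182 ≈ -3.8347e+5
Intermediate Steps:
w(F) = 2*F² (w(F) = F*(2*F) = 2*F²)
h = 841/9182 (h = (2*(-116)²)/293824 = (2*13456)*(1/293824) = 26912*(1/293824) = 841/9182 ≈ 0.091592)
h - 383474 = 841/9182 - 383474 = -3521057427/9182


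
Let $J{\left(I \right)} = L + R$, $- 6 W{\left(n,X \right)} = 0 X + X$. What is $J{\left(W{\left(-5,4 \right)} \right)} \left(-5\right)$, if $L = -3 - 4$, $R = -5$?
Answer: $60$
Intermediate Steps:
$W{\left(n,X \right)} = - \frac{X}{6}$ ($W{\left(n,X \right)} = - \frac{0 X + X}{6} = - \frac{0 + X}{6} = - \frac{X}{6}$)
$L = -7$
$J{\left(I \right)} = -12$ ($J{\left(I \right)} = -7 - 5 = -12$)
$J{\left(W{\left(-5,4 \right)} \right)} \left(-5\right) = \left(-12\right) \left(-5\right) = 60$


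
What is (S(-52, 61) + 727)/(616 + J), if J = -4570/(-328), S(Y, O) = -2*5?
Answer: 117588/103309 ≈ 1.1382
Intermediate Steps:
S(Y, O) = -10
J = 2285/164 (J = -4570*(-1/328) = 2285/164 ≈ 13.933)
(S(-52, 61) + 727)/(616 + J) = (-10 + 727)/(616 + 2285/164) = 717/(103309/164) = 717*(164/103309) = 117588/103309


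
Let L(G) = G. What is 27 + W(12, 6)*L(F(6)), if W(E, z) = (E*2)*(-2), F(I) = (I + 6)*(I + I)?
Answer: -6885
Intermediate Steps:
F(I) = 2*I*(6 + I) (F(I) = (6 + I)*(2*I) = 2*I*(6 + I))
W(E, z) = -4*E (W(E, z) = (2*E)*(-2) = -4*E)
27 + W(12, 6)*L(F(6)) = 27 + (-4*12)*(2*6*(6 + 6)) = 27 - 96*6*12 = 27 - 48*144 = 27 - 6912 = -6885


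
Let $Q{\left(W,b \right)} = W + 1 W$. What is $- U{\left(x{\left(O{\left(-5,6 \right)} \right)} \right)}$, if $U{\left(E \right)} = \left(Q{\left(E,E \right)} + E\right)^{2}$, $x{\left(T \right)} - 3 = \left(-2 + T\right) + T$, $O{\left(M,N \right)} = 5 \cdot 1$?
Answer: $-1089$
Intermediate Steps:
$Q{\left(W,b \right)} = 2 W$ ($Q{\left(W,b \right)} = W + W = 2 W$)
$O{\left(M,N \right)} = 5$
$x{\left(T \right)} = 1 + 2 T$ ($x{\left(T \right)} = 3 + \left(\left(-2 + T\right) + T\right) = 3 + \left(-2 + 2 T\right) = 1 + 2 T$)
$U{\left(E \right)} = 9 E^{2}$ ($U{\left(E \right)} = \left(2 E + E\right)^{2} = \left(3 E\right)^{2} = 9 E^{2}$)
$- U{\left(x{\left(O{\left(-5,6 \right)} \right)} \right)} = - 9 \left(1 + 2 \cdot 5\right)^{2} = - 9 \left(1 + 10\right)^{2} = - 9 \cdot 11^{2} = - 9 \cdot 121 = \left(-1\right) 1089 = -1089$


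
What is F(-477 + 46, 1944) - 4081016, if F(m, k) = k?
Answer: -4079072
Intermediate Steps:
F(-477 + 46, 1944) - 4081016 = 1944 - 4081016 = -4079072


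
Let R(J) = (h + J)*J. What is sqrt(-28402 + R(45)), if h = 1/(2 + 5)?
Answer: I*sqrt(1292158)/7 ≈ 162.39*I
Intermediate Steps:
h = 1/7 ≈ 0.14286
R(J) = J*(1/7 + J) (R(J) = (1/7 + J)*J = J*(1/7 + J))
sqrt(-28402 + R(45)) = sqrt(-28402 + 45*(1/7 + 45)) = sqrt(-28402 + 45*(316/7)) = sqrt(-28402 + 14220/7) = sqrt(-184594/7) = I*sqrt(1292158)/7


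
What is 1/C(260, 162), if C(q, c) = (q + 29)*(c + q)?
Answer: 1/121958 ≈ 8.1995e-6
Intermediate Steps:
C(q, c) = (29 + q)*(c + q)
1/C(260, 162) = 1/(260² + 29*162 + 29*260 + 162*260) = 1/(67600 + 4698 + 7540 + 42120) = 1/121958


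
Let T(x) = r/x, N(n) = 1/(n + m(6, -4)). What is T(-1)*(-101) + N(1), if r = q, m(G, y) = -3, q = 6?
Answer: 1211/2 ≈ 605.50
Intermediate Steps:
r = 6
N(n) = 1/(-3 + n) (N(n) = 1/(n - 3) = 1/(-3 + n))
T(x) = 6/x
T(-1)*(-101) + N(1) = (6/(-1))*(-101) + 1/(-3 + 1) = (6*(-1))*(-101) + 1/(-2) = -6*(-101) - 1/2 = 606 - 1/2 = 1211/2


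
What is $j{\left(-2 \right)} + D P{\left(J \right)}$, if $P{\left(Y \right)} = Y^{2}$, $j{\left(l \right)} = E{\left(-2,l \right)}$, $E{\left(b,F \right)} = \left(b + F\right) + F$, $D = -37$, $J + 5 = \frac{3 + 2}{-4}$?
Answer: $- \frac{23221}{16} \approx -1451.3$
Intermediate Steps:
$J = - \frac{25}{4}$ ($J = -5 + \frac{3 + 2}{-4} = -5 + 5 \left(- \frac{1}{4}\right) = -5 - \frac{5}{4} = - \frac{25}{4} \approx -6.25$)
$E{\left(b,F \right)} = b + 2 F$ ($E{\left(b,F \right)} = \left(F + b\right) + F = b + 2 F$)
$j{\left(l \right)} = -2 + 2 l$
$j{\left(-2 \right)} + D P{\left(J \right)} = \left(-2 + 2 \left(-2\right)\right) - 37 \left(- \frac{25}{4}\right)^{2} = \left(-2 - 4\right) - \frac{23125}{16} = -6 - \frac{23125}{16} = - \frac{23221}{16}$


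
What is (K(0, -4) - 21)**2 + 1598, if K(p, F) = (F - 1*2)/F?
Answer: 7913/4 ≈ 1978.3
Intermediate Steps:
K(p, F) = (-2 + F)/F (K(p, F) = (F - 2)/F = (-2 + F)/F)
(K(0, -4) - 21)**2 + 1598 = ((-2 - 4)/(-4) - 21)**2 + 1598 = (-1/4*(-6) - 21)**2 + 1598 = (3/2 - 21)**2 + 1598 = (-39/2)**2 + 1598 = 1521/4 + 1598 = 7913/4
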